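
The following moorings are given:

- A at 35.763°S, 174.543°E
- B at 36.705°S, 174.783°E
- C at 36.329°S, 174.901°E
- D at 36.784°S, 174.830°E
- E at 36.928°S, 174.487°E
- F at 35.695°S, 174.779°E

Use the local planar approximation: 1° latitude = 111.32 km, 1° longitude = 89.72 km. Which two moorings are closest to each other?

Pairwise distances:
B–D: 9.753 km
A–F: 22.486 km
D–E: 34.699 km
B–E: 36.353 km
B–C: 43.174 km
C–D: 51.050 km
A–C: 70.722 km
C–F: 71.421 km
C–E: 76.328 km
A–B: 107.051 km
B–F: 112.434 km
A–D: 116.538 km
D–F: 121.314 km
A–E: 129.785 km
E–F: 139.735 km
Closest pair: B–D at 9.753 km.

B and D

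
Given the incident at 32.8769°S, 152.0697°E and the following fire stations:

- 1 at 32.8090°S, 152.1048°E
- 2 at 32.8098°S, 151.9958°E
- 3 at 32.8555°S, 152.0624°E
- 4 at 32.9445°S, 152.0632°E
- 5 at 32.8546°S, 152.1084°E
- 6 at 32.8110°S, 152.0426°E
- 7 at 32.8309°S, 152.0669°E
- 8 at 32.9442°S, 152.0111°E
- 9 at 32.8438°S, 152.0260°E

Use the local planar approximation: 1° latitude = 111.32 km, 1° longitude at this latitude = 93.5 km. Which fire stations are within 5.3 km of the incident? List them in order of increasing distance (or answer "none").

Distances from 32.8769°S, 152.0697°E:
1: √((0.0679·111.32)² + (0.0351·93.5)²) = √(57.132857 + 10.770539) = 8.2404 km
2: √((0.0671·111.32)² + (-0.0739·93.5)²) = √(55.794506 + 47.743263) = 10.1754 km
3: √((0.0214·111.32)² + (-0.0073·93.5)²) = √(5.675106 + 0.465875) = 2.4781 km
4: √((-0.0676·111.32)² + (-0.0065·93.5)²) = √(56.629117 + 0.369360) = 7.5497 km
5: √((0.0223·111.32)² + (0.0387·93.5)²) = √(6.162488 + 13.093180) = 4.3881 km
6: √((0.0659·111.32)² + (-0.0271·93.5)²) = √(53.816720 + 6.420396) = 7.7613 km
7: √((0.0460·111.32)² + (-0.0028·93.5)²) = √(26.221773 + 0.068539) = 5.1274 km
8: √((-0.0673·111.32)² + (-0.0586·93.5)²) = √(56.127607 + 30.020537) = 9.2816 km
9: √((0.0331·111.32)² + (-0.0437·93.5)²) = √(13.576955 + 16.694987) = 5.5020 km
Threshold 5.3 km: 3 (2.4781 km), 5 (4.3881 km), 7 (5.1274 km) are within range.

3, 5, 7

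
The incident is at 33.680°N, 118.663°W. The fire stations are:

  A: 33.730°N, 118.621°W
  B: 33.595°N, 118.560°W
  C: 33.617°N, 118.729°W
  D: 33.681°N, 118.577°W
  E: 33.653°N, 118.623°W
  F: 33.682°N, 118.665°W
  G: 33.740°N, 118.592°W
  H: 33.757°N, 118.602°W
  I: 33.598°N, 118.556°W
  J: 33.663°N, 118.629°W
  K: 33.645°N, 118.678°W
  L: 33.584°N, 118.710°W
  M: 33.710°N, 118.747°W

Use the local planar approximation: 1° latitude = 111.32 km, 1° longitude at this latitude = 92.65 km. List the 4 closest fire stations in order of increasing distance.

F, J, K, E

Distances from 33.680°N, 118.663°W:
A: √((0.050·111.32)² + (0.042·92.65)²) = √(30.98036 + 15.14222) = 6.791 km
B: √((-0.085·111.32)² + (0.103·92.65)²) = √(89.53323 + 91.06789) = 13.439 km
C: √((-0.063·111.32)² + (-0.066·92.65)²) = √(49.18441 + 37.39200) = 9.305 km
D: √((0.001·111.32)² + (0.086·92.65)²) = √(0.01239 + 63.48743) = 7.969 km
E: √((-0.027·111.32)² + (0.040·92.65)²) = √(9.03387 + 13.73444) = 4.772 km
F: √((0.002·111.32)² + (-0.002·92.65)²) = √(0.04957 + 0.03434) = 0.290 km
G: √((0.060·111.32)² + (0.071·92.65)²) = √(44.61171 + 43.27206) = 9.375 km
H: √((0.077·111.32)² + (0.061·92.65)²) = √(73.47301 + 31.94115) = 10.267 km
I: √((-0.082·111.32)² + (0.107·92.65)²) = √(83.32477 + 98.27847) = 13.476 km
J: √((-0.017·111.32)² + (0.034·92.65)²) = √(3.58133 + 9.92313) = 3.675 km
K: √((-0.035·111.32)² + (-0.015·92.65)²) = √(15.18037 + 1.93141) = 4.137 km
L: √((-0.096·111.32)² + (-0.047·92.65)²) = √(114.20598 + 18.96211) = 11.540 km
M: √((0.030·111.32)² + (-0.084·92.65)²) = √(11.15293 + 60.56886) = 8.469 km
Sorted: F (0.290 km) < J (3.675 km) < K (4.137 km) < E (4.772 km) < A (6.791 km) < D (7.969 km) < …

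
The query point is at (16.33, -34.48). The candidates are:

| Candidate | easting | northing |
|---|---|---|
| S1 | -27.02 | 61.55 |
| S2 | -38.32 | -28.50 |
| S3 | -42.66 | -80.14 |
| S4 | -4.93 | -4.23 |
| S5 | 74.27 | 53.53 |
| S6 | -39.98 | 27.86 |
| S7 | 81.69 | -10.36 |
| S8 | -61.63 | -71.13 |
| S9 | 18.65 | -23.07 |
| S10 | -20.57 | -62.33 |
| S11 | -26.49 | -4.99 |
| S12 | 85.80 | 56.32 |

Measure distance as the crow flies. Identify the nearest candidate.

S9

Distances from (16.33, -34.48):
S1: 105.36
S2: 54.98
S3: 74.60
S4: 36.97
S5: 105.37
S6: 84.01
S7: 69.67
S8: 86.15
S9: 11.64
S10: 46.23
S11: 51.99
S12: 114.33
Minimum: S9 at 11.64.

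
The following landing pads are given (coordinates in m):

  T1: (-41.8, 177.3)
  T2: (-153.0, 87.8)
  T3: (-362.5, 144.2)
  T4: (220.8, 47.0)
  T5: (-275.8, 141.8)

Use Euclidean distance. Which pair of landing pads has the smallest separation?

T3 and T5

Pairwise distances:
T3–T5: √((86.7)² + (-2.4)²) = √(7516.890 + 5.760) = 86.7 m
T2–T5: √((-122.8)² + (54.0)²) = √(15079.840 + 2916.000) = 134.1 m
T1–T2: √((-111.2)² + (-89.5)²) = √(12365.440 + 8010.250) = 142.7 m
T2–T3: √((-209.5)² + (56.4)²) = √(43890.250 + 3180.960) = 217.0 m
T1–T5: √((-234.0)² + (-35.5)²) = √(54756.000 + 1260.250) = 236.7 m
T1–T4: √((262.6)² + (-130.3)²) = √(68958.760 + 16978.090) = 293.1 m
T1–T3: √((-320.7)² + (-33.1)²) = √(102848.490 + 1095.610) = 322.4 m
T2–T4: √((373.8)² + (-40.8)²) = √(139726.440 + 1664.640) = 376.0 m
T4–T5: √((-496.6)² + (94.8)²) = √(246611.560 + 8987.040) = 505.6 m
T3–T4: √((583.3)² + (-97.2)²) = √(340238.890 + 9447.840) = 591.3 m
Closest pair: T3–T5 at 86.7 m.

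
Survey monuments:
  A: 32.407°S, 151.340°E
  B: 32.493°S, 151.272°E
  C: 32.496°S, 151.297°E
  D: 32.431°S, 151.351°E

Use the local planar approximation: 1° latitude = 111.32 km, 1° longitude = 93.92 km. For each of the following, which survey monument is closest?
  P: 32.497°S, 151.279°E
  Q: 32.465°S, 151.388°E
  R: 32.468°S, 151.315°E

P→B; Q→D; R→C

P at 32.497°S, 151.279°E:
  A: 11.541 km
  B: 0.794 km
  C: 1.694 km
  D: 9.985 km
  → nearest: B (0.794 km)
Q at 32.465°S, 151.388°E:
  A: 7.875 km
  B: 11.332 km
  C: 9.217 km
  D: 5.138 km
  → nearest: D (5.138 km)
R at 32.468°S, 151.315°E:
  A: 7.185 km
  B: 4.905 km
  C: 3.546 km
  D: 5.329 km
  → nearest: C (3.546 km)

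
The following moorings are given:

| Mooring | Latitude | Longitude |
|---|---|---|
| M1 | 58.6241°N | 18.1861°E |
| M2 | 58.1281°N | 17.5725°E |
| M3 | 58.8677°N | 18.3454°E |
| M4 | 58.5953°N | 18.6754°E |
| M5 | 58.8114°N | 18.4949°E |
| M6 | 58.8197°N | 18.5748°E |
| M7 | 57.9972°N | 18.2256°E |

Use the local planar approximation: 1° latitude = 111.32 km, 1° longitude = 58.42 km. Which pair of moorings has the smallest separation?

Pairwise distances:
M1–M2: √((-0.4960·111.32)² + (-0.6136·58.42)²) = √(3048.665305 + 1284.972423) = 65.8304 km
M1–M3: √((0.2436·111.32)² + (0.1593·58.42)²) = √(735.361626 + 86.607331) = 28.6700 km
M1–M4: √((-0.0288·111.32)² + (0.4893·58.42)²) = √(10.278539 + 817.096851) = 28.7641 km
M1–M5: √((0.1873·111.32)² + (0.3088·58.42)²) = √(434.732341 + 325.445064) = 27.5713 km
M1–M6: √((0.1956·111.32)² + (0.3887·58.42)²) = √(474.115437 + 515.646633) = 31.4605 km
M1–M7: √((-0.6269·111.32)² + (0.0395·58.42)²) = √(4870.156699 + 5.324972) = 69.8246 km
M2–M3: √((0.7396·111.32)² + (0.7729·58.42)²) = √(6778.603013 + 2038.776973) = 93.9009 km
M2–M4: √((0.4672·111.32)² + (1.1029·58.42)²) = √(2704.905292 + 4151.407625) = 82.8029 km
M2–M5: √((0.6833·111.32)² + (0.9224·58.42)²) = √(5785.877531 + 2903.766522) = 93.2183 km
M2–M6: √((0.6916·111.32)² + (1.0023·58.42)²) = √(5927.292571 + 3428.613778) = 96.7259 km
M2–M7: √((-0.1309·111.32)² + (0.6531·58.42)²) = √(212.337006 + 1455.735499) = 40.8420 km
M3–M4: √((-0.2724·111.32)² + (0.3300·58.42)²) = √(919.518776 + 371.664418) = 35.9330 km
M3–M5: √((-0.0563·111.32)² + (0.1495·58.42)²) = √(39.279250 + 76.279088) = 10.7498 km
M3–M6: √((-0.0480·111.32)² + (0.2294·58.42)²) = √(28.551496 + 179.601489) = 14.4275 km
M3–M7: √((-0.8705·111.32)² + (-0.1198·58.42)²) = √(9390.396844 + 48.982026) = 97.1565 km
M4–M5: √((0.2161·111.32)² + (-0.1805·58.42)²) = √(578.703260 + 111.193018) = 26.2659 km
M4–M6: √((0.2244·111.32)² + (-0.1006·58.42)²) = √(624.010792 + 34.539740) = 25.6622 km
M4–M7: √((-0.5981·111.32)² + (-0.4498·58.42)²) = √(4432.961915 + 690.497336) = 71.5783 km
M5–M6: √((0.0083·111.32)² + (0.0799·58.42)²) = √(0.853695 + 21.787965) = 4.7583 km
M5–M7: √((-0.8142·111.32)² + (-0.2693·58.42)²) = √(8215.019363 + 247.511745) = 91.9920 km
M6–M7: √((-0.8225·111.32)² + (-0.3492·58.42)²) = √(8383.361784 + 416.170771) = 93.8058 km
Closest pair: M5–M6 at 4.7583 km.

M5 and M6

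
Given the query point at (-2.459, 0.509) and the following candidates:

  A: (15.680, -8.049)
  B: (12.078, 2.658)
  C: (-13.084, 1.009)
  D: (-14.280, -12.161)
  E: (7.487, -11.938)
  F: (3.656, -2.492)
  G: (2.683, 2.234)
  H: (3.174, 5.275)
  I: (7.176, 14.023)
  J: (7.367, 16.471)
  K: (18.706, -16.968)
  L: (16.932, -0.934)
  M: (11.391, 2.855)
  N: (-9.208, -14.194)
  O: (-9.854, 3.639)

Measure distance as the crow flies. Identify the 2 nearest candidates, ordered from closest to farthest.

Distances from (-2.459, 0.509):
A: √((18.139)² + (-8.558)²) = √(329.02332 + 73.23936) = 20.056
B: √((14.537)² + (2.149)²) = √(211.32437 + 4.61820) = 14.695
C: √((-10.625)² + (0.500)²) = √(112.89062 + 0.25000) = 10.637
D: √((-11.821)² + (-12.670)²) = √(139.73604 + 160.52890) = 17.328
E: √((9.946)² + (-12.447)²) = √(98.92292 + 154.92781) = 15.933
F: √((6.115)² + (-3.001)²) = √(37.39323 + 9.00600) = 6.812
G: √((5.142)² + (1.725)²) = √(26.44016 + 2.97563) = 5.424
H: √((5.633)² + (4.766)²) = √(31.73069 + 22.71476) = 7.379
I: √((9.635)² + (13.514)²) = √(92.83322 + 182.62820) = 16.597
J: √((9.826)² + (15.962)²) = √(96.55028 + 254.78544) = 18.744
K: √((21.165)² + (-17.477)²) = √(447.95722 + 305.44553) = 27.448
L: √((19.391)² + (-1.443)²) = √(376.01088 + 2.08225) = 19.445
M: √((13.850)² + (2.346)²) = √(191.82250 + 5.50372) = 14.047
N: √((-6.749)² + (-14.703)²) = √(45.54900 + 216.17821) = 16.178
O: √((-7.395)² + (3.130)²) = √(54.68602 + 9.79690) = 8.030
Sorted: G (5.424) < F (6.812) < H (7.379) < O (8.030) < …

G, F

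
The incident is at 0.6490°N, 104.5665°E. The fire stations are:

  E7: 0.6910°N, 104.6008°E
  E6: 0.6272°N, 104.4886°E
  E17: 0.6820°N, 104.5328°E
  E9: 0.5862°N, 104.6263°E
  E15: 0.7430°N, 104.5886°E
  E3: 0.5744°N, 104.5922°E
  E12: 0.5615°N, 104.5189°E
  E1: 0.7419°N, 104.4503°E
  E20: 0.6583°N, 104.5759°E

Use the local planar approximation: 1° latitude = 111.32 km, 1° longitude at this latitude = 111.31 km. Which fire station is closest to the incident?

Distances from 0.6490°N, 104.5665°E:
E7: √((0.0420·111.32)² + (0.0343·111.31)²) = √(21.859739 + 14.576612) = 6.0363 km
E6: √((-0.0218·111.32)² + (-0.0779·111.31)²) = √(5.889242 + 75.187091) = 9.0042 km
E17: √((0.0330·111.32)² + (-0.0337·111.31)²) = √(13.495043 + 14.071104) = 5.2503 km
E9: √((-0.0628·111.32)² + (0.0598·111.31)²) = √(48.872627 + 44.306836) = 9.6530 km
E15: √((0.0940·111.32)² + (0.0221·111.31)²) = √(109.496970 + 6.051359) = 10.7493 km
E3: √((-0.0746·111.32)² + (0.0257·111.31)²) = √(68.964255 + 8.183416) = 8.7834 km
E12: √((-0.0875·111.32)² + (-0.0476·111.31)²) = √(94.877340 + 28.072576) = 11.0883 km
E1: √((0.0929·111.32)² + (-0.1162·111.31)²) = √(106.949270 + 167.294099) = 16.5603 km
E20: √((0.0093·111.32)² + (0.0094·111.31)²) = √(1.071796 + 1.094773) = 1.4719 km
Minimum: E20 at 1.4719 km.

E20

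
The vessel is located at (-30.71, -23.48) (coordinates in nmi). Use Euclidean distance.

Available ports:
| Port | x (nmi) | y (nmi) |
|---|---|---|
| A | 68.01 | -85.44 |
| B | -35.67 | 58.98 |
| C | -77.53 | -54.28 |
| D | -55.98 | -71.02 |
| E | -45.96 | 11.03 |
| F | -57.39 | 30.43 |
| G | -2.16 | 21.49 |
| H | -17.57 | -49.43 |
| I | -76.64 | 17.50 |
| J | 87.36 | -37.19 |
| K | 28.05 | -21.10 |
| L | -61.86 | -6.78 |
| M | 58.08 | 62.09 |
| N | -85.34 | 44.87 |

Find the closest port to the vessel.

H

Distances from (-30.71, -23.48):
A: √((98.72)² + (-61.96)²) = √(9745.6384 + 3839.0416) = 116.55 nmi
B: √((-4.96)² + (82.46)²) = √(24.6016 + 6799.6516) = 82.61 nmi
C: √((-46.82)² + (-30.80)²) = √(2192.1124 + 948.6400) = 56.04 nmi
D: √((-25.27)² + (-47.54)²) = √(638.5729 + 2260.0516) = 53.84 nmi
E: √((-15.25)² + (34.51)²) = √(232.5625 + 1190.9401) = 37.73 nmi
F: √((-26.68)² + (53.91)²) = √(711.8224 + 2906.2881) = 60.15 nmi
G: √((28.55)² + (44.97)²) = √(815.1025 + 2022.3009) = 53.27 nmi
H: √((13.14)² + (-25.95)²) = √(172.6596 + 673.4025) = 29.09 nmi
I: √((-45.93)² + (40.98)²) = √(2109.5649 + 1679.3604) = 61.55 nmi
J: √((118.07)² + (-13.71)²) = √(13940.5249 + 187.9641) = 118.86 nmi
K: √((58.76)² + (2.38)²) = √(3452.7376 + 5.6644) = 58.81 nmi
L: √((-31.15)² + (16.70)²) = √(970.3225 + 278.8900) = 35.34 nmi
M: √((88.79)² + (85.57)²) = √(7883.6641 + 7322.2249) = 123.31 nmi
N: √((-54.63)² + (68.35)²) = √(2984.4369 + 4671.7225) = 87.50 nmi
Minimum: H at 29.09 nmi.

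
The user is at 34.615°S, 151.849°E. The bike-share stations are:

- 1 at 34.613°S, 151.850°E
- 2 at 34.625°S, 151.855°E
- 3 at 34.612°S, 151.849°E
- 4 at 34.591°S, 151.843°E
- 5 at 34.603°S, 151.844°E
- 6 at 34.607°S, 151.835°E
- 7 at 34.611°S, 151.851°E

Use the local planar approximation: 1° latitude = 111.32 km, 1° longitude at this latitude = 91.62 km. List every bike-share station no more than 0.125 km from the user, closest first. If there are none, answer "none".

none

Distances from 34.615°S, 151.849°E:
1: √((0.002·111.32)² + (0.001·91.62)²) = √(0.04957 + 0.00839) = 0.241 km
2: √((-0.010·111.32)² + (0.006·91.62)²) = √(1.23921 + 0.30219) = 1.242 km
3: √((0.003·111.32)² + (0.000·91.62)²) = √(0.11153 + 0.00000) = 0.334 km
4: √((0.024·111.32)² + (-0.006·91.62)²) = √(7.13787 + 0.30219) = 2.728 km
5: √((0.012·111.32)² + (-0.005·91.62)²) = √(1.78447 + 0.20986) = 1.412 km
6: √((0.008·111.32)² + (-0.014·91.62)²) = √(0.79310 + 1.64527) = 1.562 km
7: √((0.004·111.32)² + (0.002·91.62)²) = √(0.19827 + 0.03358) = 0.482 km
Threshold 0.125 km: none within range.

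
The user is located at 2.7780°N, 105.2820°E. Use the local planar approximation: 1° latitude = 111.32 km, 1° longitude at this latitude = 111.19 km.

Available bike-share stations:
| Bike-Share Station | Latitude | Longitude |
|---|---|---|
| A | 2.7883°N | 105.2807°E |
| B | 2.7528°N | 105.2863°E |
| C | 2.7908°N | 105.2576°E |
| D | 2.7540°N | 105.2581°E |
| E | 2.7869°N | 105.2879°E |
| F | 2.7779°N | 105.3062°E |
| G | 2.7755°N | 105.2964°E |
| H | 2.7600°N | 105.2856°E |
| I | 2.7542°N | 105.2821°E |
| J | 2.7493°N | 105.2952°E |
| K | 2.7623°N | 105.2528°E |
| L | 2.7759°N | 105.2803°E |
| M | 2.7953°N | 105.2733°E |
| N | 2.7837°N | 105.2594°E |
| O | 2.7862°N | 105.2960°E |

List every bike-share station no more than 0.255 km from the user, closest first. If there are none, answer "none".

Distances from 2.7780°N, 105.2820°E:
A: 1.1557 km
B: 2.8457 km
C: 3.0645 km
D: 3.7683 km
E: 1.1883 km
F: 2.6908 km
G: 1.6251 km
H: 2.0434 km
I: 2.6494 km
J: 3.5159 km
K: 3.6873 km
L: 0.3006 km
M: 2.1551 km
N: 2.5918 km
O: 1.8046 km
Threshold 0.255 km: none within range.

none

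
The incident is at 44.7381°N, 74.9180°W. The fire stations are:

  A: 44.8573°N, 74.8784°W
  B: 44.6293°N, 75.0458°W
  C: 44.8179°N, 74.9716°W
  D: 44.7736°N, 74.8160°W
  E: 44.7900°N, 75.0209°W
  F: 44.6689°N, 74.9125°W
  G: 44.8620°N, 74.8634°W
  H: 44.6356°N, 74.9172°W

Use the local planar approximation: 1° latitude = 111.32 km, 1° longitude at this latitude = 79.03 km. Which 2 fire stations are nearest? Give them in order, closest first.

Distances from 44.7381°N, 74.9180°W:
A: √((0.1192·111.32)² + (0.0396·79.03)²) = √(176.075490 + 9.794321) = 13.6334 km
B: √((-0.1088·111.32)² + (-0.1278·79.03)²) = √(146.691242 + 102.010687) = 15.7703 km
C: √((0.0798·111.32)² + (-0.0536·79.03)²) = √(78.913658 + 17.943764) = 9.8416 km
D: √((0.0355·111.32)² + (0.1020·79.03)²) = √(15.617197 + 64.980688) = 8.9776 km
E: √((0.0519·111.32)² + (-0.1029·79.03)²) = √(33.379599 + 66.132465) = 9.9756 km
F: √((-0.0692·111.32)² + (0.0055·79.03)²) = √(59.341509 + 0.188934) = 7.7156 km
G: √((0.1239·111.32)² + (0.0546·79.03)²) = √(190.234380 + 18.619553) = 14.4518 km
H: √((-0.1025·111.32)² + (0.0008·79.03)²) = √(130.194946 + 0.003997) = 11.4105 km
Sorted: F (7.7156 km) < D (8.9776 km) < C (9.8416 km) < E (9.9756 km) < …

F, D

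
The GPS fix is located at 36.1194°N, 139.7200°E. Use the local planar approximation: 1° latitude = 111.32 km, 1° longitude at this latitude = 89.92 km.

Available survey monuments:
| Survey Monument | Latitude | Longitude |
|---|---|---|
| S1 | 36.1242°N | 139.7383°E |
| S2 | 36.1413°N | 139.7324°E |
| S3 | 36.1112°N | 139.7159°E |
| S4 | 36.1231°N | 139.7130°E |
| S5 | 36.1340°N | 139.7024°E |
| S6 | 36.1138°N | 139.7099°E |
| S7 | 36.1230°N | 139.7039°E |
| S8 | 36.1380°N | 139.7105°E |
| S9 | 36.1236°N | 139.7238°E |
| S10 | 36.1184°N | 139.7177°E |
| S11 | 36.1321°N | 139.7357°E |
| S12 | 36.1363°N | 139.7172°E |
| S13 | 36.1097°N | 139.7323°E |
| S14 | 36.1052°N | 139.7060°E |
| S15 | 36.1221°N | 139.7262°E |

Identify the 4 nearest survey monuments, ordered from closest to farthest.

S10, S9, S15, S4

Distances from 36.1194°N, 139.7200°E:
S1: √((0.0048·111.32)² + (0.0183·89.92)²) = √(0.285515 + 2.707789) = 1.7301 km
S2: √((0.0219·111.32)² + (0.0124·89.92)²) = √(5.943395 + 1.243243) = 2.6808 km
S3: √((-0.0082·111.32)² + (-0.0041·89.92)²) = √(0.833248 + 0.135919) = 0.9845 km
S4: √((0.0037·111.32)² + (-0.0070·89.92)²) = √(0.169648 + 0.396195) = 0.7522 km
S5: √((0.0146·111.32)² + (-0.0176·89.92)²) = √(2.641509 + 2.504597) = 2.2685 km
S6: √((-0.0056·111.32)² + (-0.0101·89.92)²) = √(0.388618 + 0.824813) = 1.1016 km
S7: √((0.0036·111.32)² + (-0.0161·89.92)²) = √(0.160602 + 2.095870) = 1.5022 km
S8: √((0.0186·111.32)² + (-0.0095·89.92)²) = √(4.287186 + 0.729726) = 2.2398 km
S9: √((0.0042·111.32)² + (0.0038·89.92)²) = √(0.218597 + 0.116756) = 0.5791 km
S10: √((-0.0010·111.32)² + (-0.0023·89.92)²) = √(0.012392 + 0.042773) = 0.2349 km
S11: √((0.0127·111.32)² + (0.0157·89.92)²) = √(1.998729 + 1.993021) = 1.9979 km
S12: √((0.0169·111.32)² + (-0.0028·89.92)²) = √(3.539320 + 0.063391) = 1.8981 km
S13: √((-0.0097·111.32)² + (0.0123·89.92)²) = √(1.165977 + 1.223271) = 1.5457 km
S14: √((-0.0142·111.32)² + (-0.0140·89.92)²) = √(2.498752 + 1.584779) = 2.0208 km
S15: √((0.0027·111.32)² + (0.0062·89.92)²) = √(0.090339 + 0.310811) = 0.6334 km
Sorted: S10 (0.2349 km) < S9 (0.5791 km) < S15 (0.6334 km) < S4 (0.7522 km) < S3 (0.9845 km) < S6 (1.1016 km) < …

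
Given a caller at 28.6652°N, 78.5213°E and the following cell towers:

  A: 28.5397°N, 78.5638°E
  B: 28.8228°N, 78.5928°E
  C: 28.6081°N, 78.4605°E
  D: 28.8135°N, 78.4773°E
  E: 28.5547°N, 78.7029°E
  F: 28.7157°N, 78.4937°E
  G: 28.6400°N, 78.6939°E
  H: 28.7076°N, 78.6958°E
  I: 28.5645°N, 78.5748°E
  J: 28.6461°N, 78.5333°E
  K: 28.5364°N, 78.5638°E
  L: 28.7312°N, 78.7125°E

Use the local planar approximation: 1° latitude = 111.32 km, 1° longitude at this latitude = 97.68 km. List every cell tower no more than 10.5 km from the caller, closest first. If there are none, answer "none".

J, F, C

Distances from 28.6652°N, 78.5213°E:
A: 14.5744 km
B: 18.8831 km
C: 8.6991 km
D: 17.0590 km
E: 21.5864 km
F: 6.2347 km
G: 17.0914 km
H: 17.6866 km
I: 12.3682 km
J: 2.4279 km
K: 14.9269 km
L: 20.0696 km
Threshold 10.5 km: J (2.4279 km), F (6.2347 km), C (8.6991 km) are within range.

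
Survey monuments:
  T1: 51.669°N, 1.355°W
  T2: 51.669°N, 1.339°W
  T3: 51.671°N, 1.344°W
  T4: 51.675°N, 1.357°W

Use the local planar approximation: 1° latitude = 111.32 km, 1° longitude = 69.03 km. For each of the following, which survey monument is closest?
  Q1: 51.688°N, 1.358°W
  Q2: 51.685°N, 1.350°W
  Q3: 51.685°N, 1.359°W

Q1→T4; Q2→T4; Q3→T4

Q1 at 51.688°N, 1.358°W:
  T1: √((-0.019·111.32)² + (0.003·69.03)²) = √(4.473563 + 0.042886) = 2.1252 km
  T2: √((-0.019·111.32)² + (0.019·69.03)²) = √(4.473563 + 1.720216) = 2.4887 km
  T3: √((-0.017·111.32)² + (0.014·69.03)²) = √(3.581329 + 0.933968) = 2.1249 km
  T4: √((-0.013·111.32)² + (0.001·69.03)²) = √(2.094272 + 0.004765) = 1.4488 km
  → nearest: T4 (1.4488 km)
Q2 at 51.685°N, 1.350°W:
  T1: √((-0.016·111.32)² + (-0.005·69.03)²) = √(3.172388 + 0.119129) = 1.8143 km
  T2: √((-0.016·111.32)² + (0.011·69.03)²) = √(3.172388 + 0.576582) = 1.9362 km
  T3: √((-0.014·111.32)² + (0.006·69.03)²) = √(2.428860 + 0.171545) = 1.6126 km
  T4: √((-0.010·111.32)² + (-0.007·69.03)²) = √(1.239214 + 0.233492) = 1.2136 km
  → nearest: T4 (1.2136 km)
Q3 at 51.685°N, 1.359°W:
  T1: √((-0.016·111.32)² + (0.004·69.03)²) = √(3.172388 + 0.076242) = 1.8024 km
  T2: √((-0.016·111.32)² + (0.020·69.03)²) = √(3.172388 + 1.906056) = 2.2535 km
  T3: √((-0.014·111.32)² + (0.015·69.03)²) = √(2.428860 + 1.072157) = 1.8711 km
  T4: √((-0.010·111.32)² + (0.002·69.03)²) = √(1.239214 + 0.019061) = 1.1217 km
  → nearest: T4 (1.1217 km)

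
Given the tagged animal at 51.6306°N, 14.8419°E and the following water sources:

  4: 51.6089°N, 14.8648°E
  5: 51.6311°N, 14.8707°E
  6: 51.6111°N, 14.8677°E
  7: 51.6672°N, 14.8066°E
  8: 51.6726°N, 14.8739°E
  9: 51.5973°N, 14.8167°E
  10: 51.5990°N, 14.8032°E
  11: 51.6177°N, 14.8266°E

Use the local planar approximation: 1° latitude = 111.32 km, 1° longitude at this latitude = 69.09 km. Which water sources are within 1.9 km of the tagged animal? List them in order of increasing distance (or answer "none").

Distances from 51.6306°N, 14.8419°E:
4: 2.8877 km
5: 1.9906 km
6: 2.8088 km
7: 4.7485 km
8: 5.1718 km
9: 4.0955 km
10: 4.4185 km
11: 1.7831 km
Threshold 1.9 km: 11 (1.7831 km) is within range.

11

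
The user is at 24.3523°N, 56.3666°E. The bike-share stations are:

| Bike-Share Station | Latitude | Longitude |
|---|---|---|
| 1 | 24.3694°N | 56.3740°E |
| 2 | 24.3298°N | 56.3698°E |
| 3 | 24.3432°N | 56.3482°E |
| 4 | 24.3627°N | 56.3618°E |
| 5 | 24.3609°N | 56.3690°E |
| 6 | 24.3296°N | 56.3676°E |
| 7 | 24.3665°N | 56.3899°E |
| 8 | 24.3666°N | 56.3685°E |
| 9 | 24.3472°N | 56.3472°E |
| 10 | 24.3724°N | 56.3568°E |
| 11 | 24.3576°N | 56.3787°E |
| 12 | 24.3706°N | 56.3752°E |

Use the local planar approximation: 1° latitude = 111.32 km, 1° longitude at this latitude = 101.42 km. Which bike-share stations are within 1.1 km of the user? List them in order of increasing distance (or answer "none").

Distances from 24.3523°N, 56.3666°E:
1: √((0.0171·111.32)² + (0.0074·101.42)²) = √(3.623586 + 0.563262) = 2.0462 km
2: √((-0.0225·111.32)² + (0.0032·101.42)²) = √(6.273522 + 0.105329) = 2.5256 km
3: √((-0.0091·111.32)² + (-0.0184·101.42)²) = √(1.026193 + 3.482434) = 2.1234 km
4: √((0.0104·111.32)² + (-0.0048·101.42)²) = √(1.340334 + 0.236990) = 1.2559 km
5: √((0.0086·111.32)² + (0.0024·101.42)²) = √(0.916523 + 0.059247) = 0.9878 km
6: √((-0.0227·111.32)² + (0.0010·101.42)²) = √(6.385547 + 0.010286) = 2.5290 km
7: √((0.0142·111.32)² + (0.0233·101.42)²) = √(2.498752 + 5.584175) = 2.8430 km
8: √((0.0143·111.32)² + (0.0019·101.42)²) = √(2.534069 + 0.037133) = 1.6035 km
9: √((-0.0051·111.32)² + (-0.0194·101.42)²) = √(0.322320 + 3.871245) = 2.0478 km
10: √((0.0201·111.32)² + (-0.0098·101.42)²) = √(5.006549 + 0.987869) = 2.4484 km
11: √((0.0053·111.32)² + (0.0121·101.42)²) = √(0.348095 + 1.505976) = 1.3616 km
12: √((0.0183·111.32)² + (0.0086·101.42)²) = √(4.150005 + 0.760754) = 2.2160 km
Threshold 1.1 km: 5 (0.9878 km) is within range.

5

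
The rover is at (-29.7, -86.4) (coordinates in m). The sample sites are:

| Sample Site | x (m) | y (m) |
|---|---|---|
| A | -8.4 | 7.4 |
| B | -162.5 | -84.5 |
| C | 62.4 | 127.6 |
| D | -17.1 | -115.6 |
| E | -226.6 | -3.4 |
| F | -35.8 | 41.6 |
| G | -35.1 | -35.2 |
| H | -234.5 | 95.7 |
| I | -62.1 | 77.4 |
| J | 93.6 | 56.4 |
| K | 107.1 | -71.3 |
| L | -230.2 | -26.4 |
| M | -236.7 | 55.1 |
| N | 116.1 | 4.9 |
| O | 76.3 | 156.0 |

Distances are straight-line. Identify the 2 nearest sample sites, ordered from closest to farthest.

D, G

Distances from (-29.7, -86.4):
A: √((21.3)² + (93.8)²) = √(453.690 + 8798.440) = 96.2 m
B: √((-132.8)² + (1.9)²) = √(17635.840 + 3.610) = 132.8 m
C: √((92.1)² + (214.0)²) = √(8482.410 + 45796.000) = 233.0 m
D: √((12.6)² + (-29.2)²) = √(158.760 + 852.640) = 31.8 m
E: √((-196.9)² + (83.0)²) = √(38769.610 + 6889.000) = 213.7 m
F: √((-6.1)² + (128.0)²) = √(37.210 + 16384.000) = 128.1 m
G: √((-5.4)² + (51.2)²) = √(29.160 + 2621.440) = 51.5 m
H: √((-204.8)² + (182.1)²) = √(41943.040 + 33160.410) = 274.1 m
I: √((-32.4)² + (163.8)²) = √(1049.760 + 26830.440) = 167.0 m
J: √((123.3)² + (142.8)²) = √(15202.890 + 20391.840) = 188.7 m
K: √((136.8)² + (15.1)²) = √(18714.240 + 228.010) = 137.6 m
L: √((-200.5)² + (60.0)²) = √(40200.250 + 3600.000) = 209.3 m
M: √((-207.0)² + (141.5)²) = √(42849.000 + 20022.250) = 250.7 m
N: √((145.8)² + (91.3)²) = √(21257.640 + 8335.690) = 172.0 m
O: √((106.0)² + (242.4)²) = √(11236.000 + 58757.760) = 264.6 m
Sorted: D (31.8 m) < G (51.5 m) < A (96.2 m) < F (128.1 m) < …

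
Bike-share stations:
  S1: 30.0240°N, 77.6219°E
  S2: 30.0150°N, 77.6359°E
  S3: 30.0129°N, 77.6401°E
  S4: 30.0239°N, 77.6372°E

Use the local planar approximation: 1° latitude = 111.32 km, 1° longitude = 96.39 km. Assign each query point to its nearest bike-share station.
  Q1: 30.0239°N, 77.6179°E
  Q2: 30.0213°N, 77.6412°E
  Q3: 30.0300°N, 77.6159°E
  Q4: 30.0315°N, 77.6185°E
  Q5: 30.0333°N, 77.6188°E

Q1→S1; Q2→S4; Q3→S1; Q4→S1; Q5→S1

Q1 at 30.0239°N, 77.6179°E:
  S1: √((0.0001·111.32)² + (0.0040·96.39)²) = √(0.000124 + 0.148657) = 0.3857 km
  S2: √((-0.0089·111.32)² + (0.0180·96.39)²) = √(0.981582 + 3.010294) = 1.9980 km
  S3: √((-0.0110·111.32)² + (0.0222·96.39)²) = √(1.499449 + 4.578992) = 2.4654 km
  S4: √((0.0000·111.32)² + (0.0193·96.39)²) = √(0.000000 + 3.460817) = 1.8603 km
  → nearest: S1 (0.3857 km)
Q2 at 30.0213°N, 77.6412°E:
  S1: √((0.0027·111.32)² + (-0.0193·96.39)²) = √(0.090339 + 3.460817) = 1.8845 km
  S2: √((-0.0063·111.32)² + (-0.0053·96.39)²) = √(0.491844 + 0.260985) = 0.8677 km
  S3: √((-0.0084·111.32)² + (-0.0011·96.39)²) = √(0.874390 + 0.011242) = 0.9411 km
  S4: √((0.0026·111.32)² + (-0.0040·96.39)²) = √(0.083771 + 0.148657) = 0.4821 km
  → nearest: S4 (0.4821 km)
Q3 at 30.0300°N, 77.6159°E:
  S1: √((-0.0060·111.32)² + (0.0060·96.39)²) = √(0.446117 + 0.334477) = 0.8835 km
  S2: √((-0.0150·111.32)² + (0.0200·96.39)²) = √(2.788232 + 3.716413) = 2.5504 km
  S3: √((-0.0171·111.32)² + (0.0242·96.39)²) = √(3.623586 + 5.441200) = 3.0108 km
  S4: √((-0.0061·111.32)² + (0.0213·96.39)²) = √(0.461112 + 4.215248) = 2.1625 km
  → nearest: S1 (0.8835 km)
Q4 at 30.0315°N, 77.6185°E:
  S1: √((-0.0075·111.32)² + (0.0034·96.39)²) = √(0.697058 + 0.107404) = 0.8969 km
  S2: √((-0.0165·111.32)² + (0.0174·96.39)²) = √(3.373761 + 2.812953) = 2.4873 km
  S3: √((-0.0186·111.32)² + (0.0216·96.39)²) = √(4.287186 + 4.334824) = 2.9363 km
  S4: √((-0.0076·111.32)² + (0.0187·96.39)²) = √(0.715770 + 3.248981) = 1.9912 km
  → nearest: S1 (0.8969 km)
Q5 at 30.0333°N, 77.6188°E:
  S1: √((-0.0093·111.32)² + (0.0031·96.39)²) = √(1.071796 + 0.089287) = 1.0775 km
  S2: √((-0.0183·111.32)² + (0.0171·96.39)²) = √(4.150005 + 2.716791) = 2.6205 km
  S3: √((-0.0204·111.32)² + (0.0213·96.39)²) = √(5.157114 + 4.215248) = 3.0614 km
  S4: √((-0.0094·111.32)² + (0.0184·96.39)²) = √(1.094970 + 3.145572) = 2.0593 km
  → nearest: S1 (1.0775 km)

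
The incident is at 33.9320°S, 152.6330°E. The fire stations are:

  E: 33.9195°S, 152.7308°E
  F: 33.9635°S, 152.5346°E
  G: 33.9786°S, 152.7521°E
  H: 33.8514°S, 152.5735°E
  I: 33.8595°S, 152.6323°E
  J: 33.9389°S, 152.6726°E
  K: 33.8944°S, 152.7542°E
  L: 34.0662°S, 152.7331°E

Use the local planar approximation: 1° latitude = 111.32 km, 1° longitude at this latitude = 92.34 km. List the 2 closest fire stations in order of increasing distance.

J, I

Distances from 33.9320°S, 152.6330°E:
E: 9.1374 km
F: 9.7394 km
G: 12.1598 km
H: 10.5209 km
I: 8.0710 km
J: 3.7365 km
K: 11.9487 km
L: 17.5675 km
Sorted: J (3.7365 km) < I (8.0710 km) < E (9.1374 km) < F (9.7394 km) < …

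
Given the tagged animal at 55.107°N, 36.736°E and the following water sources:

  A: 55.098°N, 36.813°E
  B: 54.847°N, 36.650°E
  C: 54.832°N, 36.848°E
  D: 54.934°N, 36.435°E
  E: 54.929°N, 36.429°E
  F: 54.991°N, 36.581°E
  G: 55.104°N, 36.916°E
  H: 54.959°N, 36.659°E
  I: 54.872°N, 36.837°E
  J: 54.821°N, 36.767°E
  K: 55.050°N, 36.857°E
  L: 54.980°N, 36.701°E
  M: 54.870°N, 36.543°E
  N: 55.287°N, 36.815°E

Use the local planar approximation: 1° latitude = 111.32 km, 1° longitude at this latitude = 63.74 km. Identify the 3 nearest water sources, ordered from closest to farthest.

Distances from 55.107°N, 36.736°E:
A: 5.009 km
B: 29.458 km
C: 31.434 km
D: 27.184 km
E: 27.849 km
F: 16.259 km
G: 11.478 km
H: 17.191 km
I: 26.941 km
J: 31.899 km
K: 9.987 km
L: 14.313 km
M: 29.110 km
N: 20.661 km
Sorted: A (5.009 km) < K (9.987 km) < G (11.478 km) < L (14.313 km) < F (16.259 km) < …

A, K, G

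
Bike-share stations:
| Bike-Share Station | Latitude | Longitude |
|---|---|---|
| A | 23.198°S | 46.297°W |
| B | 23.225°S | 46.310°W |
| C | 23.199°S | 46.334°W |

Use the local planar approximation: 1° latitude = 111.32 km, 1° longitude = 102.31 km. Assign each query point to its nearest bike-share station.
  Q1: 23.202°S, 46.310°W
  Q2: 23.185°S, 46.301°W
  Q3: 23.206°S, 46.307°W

Q1→A; Q2→A; Q3→A

Q1 at 23.202°S, 46.310°W:
  A: 1.403 km
  B: 2.560 km
  C: 2.478 km
  → nearest: A (1.403 km)
Q2 at 23.185°S, 46.301°W:
  A: 1.504 km
  B: 4.547 km
  C: 3.719 km
  → nearest: A (1.504 km)
Q3 at 23.206°S, 46.307°W:
  A: 1.356 km
  B: 2.137 km
  C: 2.870 km
  → nearest: A (1.356 km)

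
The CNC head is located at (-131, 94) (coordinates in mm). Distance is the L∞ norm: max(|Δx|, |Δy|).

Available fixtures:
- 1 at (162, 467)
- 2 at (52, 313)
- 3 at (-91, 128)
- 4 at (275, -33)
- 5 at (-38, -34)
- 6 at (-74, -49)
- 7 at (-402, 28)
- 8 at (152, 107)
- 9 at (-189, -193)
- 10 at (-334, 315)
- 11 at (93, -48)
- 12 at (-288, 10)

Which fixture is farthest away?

Distances from (-131, 94):
1: max(|293|, |373|) = 373 mm
2: max(|183|, |219|) = 219 mm
3: max(|40|, |34|) = 40 mm
4: max(|406|, |-127|) = 406 mm
5: max(|93|, |-128|) = 128 mm
6: max(|57|, |-143|) = 143 mm
7: max(|-271|, |-66|) = 271 mm
8: max(|283|, |13|) = 283 mm
9: max(|-58|, |-287|) = 287 mm
10: max(|-203|, |221|) = 221 mm
11: max(|224|, |-142|) = 224 mm
12: max(|-157|, |-84|) = 157 mm
Maximum: 4 at 406 mm.

4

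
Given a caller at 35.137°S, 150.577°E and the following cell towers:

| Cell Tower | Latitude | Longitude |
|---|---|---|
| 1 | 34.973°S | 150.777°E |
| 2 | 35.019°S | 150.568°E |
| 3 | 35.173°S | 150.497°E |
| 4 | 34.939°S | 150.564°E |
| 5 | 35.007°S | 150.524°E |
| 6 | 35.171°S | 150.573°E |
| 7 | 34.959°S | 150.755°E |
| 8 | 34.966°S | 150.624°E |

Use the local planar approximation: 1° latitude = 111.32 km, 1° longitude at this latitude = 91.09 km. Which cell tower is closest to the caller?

Distances from 35.137°S, 150.577°E:
1: √((0.164·111.32)² + (0.200·91.09)²) = √(333.29906 + 331.89552) = 25.791 km
2: √((0.118·111.32)² + (-0.009·91.09)²) = √(172.54819 + 0.67209) = 13.161 km
3: √((-0.036·111.32)² + (-0.080·91.09)²) = √(16.06022 + 53.10328) = 8.316 km
4: √((0.198·111.32)² + (-0.013·91.09)²) = √(485.82155 + 1.40226) = 22.073 km
5: √((0.130·111.32)² + (-0.053·91.09)²) = √(209.42721 + 23.30736) = 15.256 km
6: √((-0.034·111.32)² + (-0.004·91.09)²) = √(14.32532 + 0.13276) = 3.802 km
7: √((0.178·111.32)² + (0.178·91.09)²) = √(392.63264 + 262.89444) = 25.603 km
8: √((0.171·111.32)² + (0.047·91.09)²) = √(362.35864 + 18.32893) = 19.511 km
Minimum: 6 at 3.802 km.

6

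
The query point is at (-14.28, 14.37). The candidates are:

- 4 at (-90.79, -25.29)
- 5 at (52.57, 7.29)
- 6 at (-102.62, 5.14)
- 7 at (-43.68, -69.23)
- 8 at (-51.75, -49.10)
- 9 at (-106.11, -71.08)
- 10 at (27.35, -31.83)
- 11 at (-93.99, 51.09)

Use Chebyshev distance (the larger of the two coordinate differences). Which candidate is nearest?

10

Distances from (-14.28, 14.37):
4: max(|-76.51|, |-39.66|) = 76.51
5: max(|66.85|, |-7.08|) = 66.85
6: max(|-88.34|, |-9.23|) = 88.34
7: max(|-29.40|, |-83.60|) = 83.60
8: max(|-37.47|, |-63.47|) = 63.47
9: max(|-91.83|, |-85.45|) = 91.83
10: max(|41.63|, |-46.20|) = 46.20
11: max(|-79.71|, |36.72|) = 79.71
Minimum: 10 at 46.20.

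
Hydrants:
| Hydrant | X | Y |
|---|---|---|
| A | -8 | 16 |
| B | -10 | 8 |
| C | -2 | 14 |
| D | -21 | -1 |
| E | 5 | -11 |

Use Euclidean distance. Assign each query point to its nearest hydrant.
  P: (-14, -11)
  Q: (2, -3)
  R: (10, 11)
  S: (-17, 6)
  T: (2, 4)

P→D; Q→E; R→C; S→B; T→C

P at (-14, -11):
  A: √((6)² + (27)²) = √(36.0000 + 729.0000) = 27.66
  B: √((4)² + (19)²) = √(16.0000 + 361.0000) = 19.42
  C: √((12)² + (25)²) = √(144.0000 + 625.0000) = 27.73
  D: √((-7)² + (10)²) = √(49.0000 + 100.0000) = 12.21
  E: √((19)² + (0)²) = √(361.0000 + 0.0000) = 19.00
  → nearest: D (12.21)
Q at (2, -3):
  A: √((-10)² + (19)²) = √(100.0000 + 361.0000) = 21.47
  B: √((-12)² + (11)²) = √(144.0000 + 121.0000) = 16.28
  C: √((-4)² + (17)²) = √(16.0000 + 289.0000) = 17.46
  D: √((-23)² + (2)²) = √(529.0000 + 4.0000) = 23.09
  E: √((3)² + (-8)²) = √(9.0000 + 64.0000) = 8.54
  → nearest: E (8.54)
R at (10, 11):
  A: √((-18)² + (5)²) = √(324.0000 + 25.0000) = 18.68
  B: √((-20)² + (-3)²) = √(400.0000 + 9.0000) = 20.22
  C: √((-12)² + (3)²) = √(144.0000 + 9.0000) = 12.37
  D: √((-31)² + (-12)²) = √(961.0000 + 144.0000) = 33.24
  E: √((-5)² + (-22)²) = √(25.0000 + 484.0000) = 22.56
  → nearest: C (12.37)
S at (-17, 6):
  A: √((9)² + (10)²) = √(81.0000 + 100.0000) = 13.45
  B: √((7)² + (2)²) = √(49.0000 + 4.0000) = 7.28
  C: √((15)² + (8)²) = √(225.0000 + 64.0000) = 17.00
  D: √((-4)² + (-7)²) = √(16.0000 + 49.0000) = 8.06
  E: √((22)² + (-17)²) = √(484.0000 + 289.0000) = 27.80
  → nearest: B (7.28)
T at (2, 4):
  A: √((-10)² + (12)²) = √(100.0000 + 144.0000) = 15.62
  B: √((-12)² + (4)²) = √(144.0000 + 16.0000) = 12.65
  C: √((-4)² + (10)²) = √(16.0000 + 100.0000) = 10.77
  D: √((-23)² + (-5)²) = √(529.0000 + 25.0000) = 23.54
  E: √((3)² + (-15)²) = √(9.0000 + 225.0000) = 15.30
  → nearest: C (10.77)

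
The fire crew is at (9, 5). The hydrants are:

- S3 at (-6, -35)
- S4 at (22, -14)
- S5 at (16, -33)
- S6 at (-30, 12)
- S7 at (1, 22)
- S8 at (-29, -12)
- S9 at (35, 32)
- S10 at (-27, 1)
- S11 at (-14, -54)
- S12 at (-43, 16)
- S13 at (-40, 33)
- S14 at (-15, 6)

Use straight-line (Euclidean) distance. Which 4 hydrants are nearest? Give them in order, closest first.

Distances from (9, 5):
S3: 42.7
S4: 23.0
S5: 38.6
S6: 39.6
S7: 18.8
S8: 41.6
S9: 37.5
S10: 36.2
S11: 63.3
S12: 53.2
S13: 56.4
S14: 24.0
Sorted: S7 (18.8) < S4 (23.0) < S14 (24.0) < S10 (36.2) < S9 (37.5) < S5 (38.6) < …

S7, S4, S14, S10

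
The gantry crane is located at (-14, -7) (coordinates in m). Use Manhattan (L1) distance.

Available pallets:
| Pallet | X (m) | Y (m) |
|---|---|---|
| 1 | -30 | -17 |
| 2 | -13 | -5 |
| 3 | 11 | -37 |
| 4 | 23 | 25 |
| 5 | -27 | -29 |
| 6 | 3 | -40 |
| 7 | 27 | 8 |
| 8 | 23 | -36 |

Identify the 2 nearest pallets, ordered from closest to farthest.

Distances from (-14, -7):
1: 26 m
2: 3 m
3: 55 m
4: 69 m
5: 35 m
6: 50 m
7: 56 m
8: 66 m
Sorted: 2 (3 m) < 1 (26 m) < 5 (35 m) < 6 (50 m) < …

2, 1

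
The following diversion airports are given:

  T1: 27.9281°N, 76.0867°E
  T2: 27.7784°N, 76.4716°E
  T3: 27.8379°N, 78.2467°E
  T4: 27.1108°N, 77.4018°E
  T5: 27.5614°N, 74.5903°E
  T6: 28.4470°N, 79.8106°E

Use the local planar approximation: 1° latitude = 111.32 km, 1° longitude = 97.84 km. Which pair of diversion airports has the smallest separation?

T1 and T2

Pairwise distances:
T1–T2: 41.1811 km
T3–T4: 115.6932 km
T2–T4: 117.4990 km
T1–T5: 151.9921 km
T1–T4: 157.5865 km
T3–T6: 167.3624 km
T2–T3: 173.8020 km
T2–T5: 185.6447 km
T1–T3: 211.5728 km
T4–T6: 278.6915 km
T4–T5: 279.6132 km
T2–T6: 335.0590 km
T3–T5: 359.0639 km
T1–T6: 368.8969 km
T5–T6: 520.1815 km
Closest pair: T1–T2 at 41.1811 km.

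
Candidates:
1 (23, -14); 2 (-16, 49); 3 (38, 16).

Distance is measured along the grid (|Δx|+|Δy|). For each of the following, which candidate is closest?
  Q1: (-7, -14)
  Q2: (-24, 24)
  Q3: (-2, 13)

Q1 at (-7, -14):
  1: 30
  2: 72
  3: 75
  → nearest: 1 (30)
Q2 at (-24, 24):
  1: 85
  2: 33
  3: 70
  → nearest: 2 (33)
Q3 at (-2, 13):
  1: 52
  2: 50
  3: 43
  → nearest: 3 (43)

Q1→1; Q2→2; Q3→3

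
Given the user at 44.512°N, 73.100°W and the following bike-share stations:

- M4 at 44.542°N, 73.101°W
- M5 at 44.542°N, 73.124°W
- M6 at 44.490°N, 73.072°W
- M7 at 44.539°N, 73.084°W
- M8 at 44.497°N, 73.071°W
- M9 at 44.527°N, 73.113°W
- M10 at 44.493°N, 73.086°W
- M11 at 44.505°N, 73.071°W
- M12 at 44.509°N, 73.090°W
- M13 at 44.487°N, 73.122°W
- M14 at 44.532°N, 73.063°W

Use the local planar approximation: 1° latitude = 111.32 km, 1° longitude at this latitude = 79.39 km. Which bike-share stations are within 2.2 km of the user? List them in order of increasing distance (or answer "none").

M12, M9

Distances from 44.512°N, 73.100°W:
M4: √((0.030·111.32)² + (-0.001·79.39)²) = √(11.15293 + 0.00630) = 3.341 km
M5: √((0.030·111.32)² + (-0.024·79.39)²) = √(11.15293 + 3.63040) = 3.845 km
M6: √((-0.022·111.32)² + (0.028·79.39)²) = √(5.99780 + 4.94137) = 3.307 km
M7: √((0.027·111.32)² + (0.016·79.39)²) = √(9.03387 + 1.61351) = 3.263 km
M8: √((-0.015·111.32)² + (0.029·79.39)²) = √(2.78823 + 5.30063) = 2.844 km
M9: √((0.015·111.32)² + (-0.013·79.39)²) = √(2.78823 + 1.06517) = 1.963 km
M10: √((-0.019·111.32)² + (0.014·79.39)²) = √(4.47356 + 1.23534) = 2.389 km
M11: √((-0.007·111.32)² + (0.029·79.39)²) = √(0.60721 + 5.30063) = 2.431 km
M12: √((-0.003·111.32)² + (0.010·79.39)²) = √(0.11153 + 0.63028) = 0.861 km
M13: √((-0.025·111.32)² + (-0.022·79.39)²) = √(7.74509 + 3.05054) = 3.286 km
M14: √((0.020·111.32)² + (0.037·79.39)²) = √(4.95686 + 8.62850) = 3.686 km
Threshold 2.2 km: M12 (0.861 km), M9 (1.963 km) are within range.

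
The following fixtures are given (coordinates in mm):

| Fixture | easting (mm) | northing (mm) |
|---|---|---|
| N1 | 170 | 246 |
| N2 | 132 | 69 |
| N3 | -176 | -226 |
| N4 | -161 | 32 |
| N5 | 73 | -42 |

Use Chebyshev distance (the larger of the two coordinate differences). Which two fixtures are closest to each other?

Pairwise distances:
N1–N2: 177 mm
N1–N3: 472 mm
N1–N4: 331 mm
N1–N5: 288 mm
N2–N3: 308 mm
N2–N4: 293 mm
N2–N5: 111 mm
N3–N4: 258 mm
N3–N5: 249 mm
N4–N5: 234 mm
Closest pair: N2–N5 at 111 mm.

N2 and N5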